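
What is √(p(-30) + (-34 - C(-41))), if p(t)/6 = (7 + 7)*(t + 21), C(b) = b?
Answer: I*√749 ≈ 27.368*I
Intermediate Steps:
p(t) = 1764 + 84*t (p(t) = 6*((7 + 7)*(t + 21)) = 6*(14*(21 + t)) = 6*(294 + 14*t) = 1764 + 84*t)
√(p(-30) + (-34 - C(-41))) = √((1764 + 84*(-30)) + (-34 - 1*(-41))) = √((1764 - 2520) + (-34 + 41)) = √(-756 + 7) = √(-749) = I*√749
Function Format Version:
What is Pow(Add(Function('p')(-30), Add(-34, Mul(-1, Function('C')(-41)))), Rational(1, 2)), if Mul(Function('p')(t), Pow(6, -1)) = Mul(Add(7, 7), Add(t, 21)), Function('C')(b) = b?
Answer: Mul(I, Pow(749, Rational(1, 2))) ≈ Mul(27.368, I)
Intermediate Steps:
Function('p')(t) = Add(1764, Mul(84, t)) (Function('p')(t) = Mul(6, Mul(Add(7, 7), Add(t, 21))) = Mul(6, Mul(14, Add(21, t))) = Mul(6, Add(294, Mul(14, t))) = Add(1764, Mul(84, t)))
Pow(Add(Function('p')(-30), Add(-34, Mul(-1, Function('C')(-41)))), Rational(1, 2)) = Pow(Add(Add(1764, Mul(84, -30)), Add(-34, Mul(-1, -41))), Rational(1, 2)) = Pow(Add(Add(1764, -2520), Add(-34, 41)), Rational(1, 2)) = Pow(Add(-756, 7), Rational(1, 2)) = Pow(-749, Rational(1, 2)) = Mul(I, Pow(749, Rational(1, 2)))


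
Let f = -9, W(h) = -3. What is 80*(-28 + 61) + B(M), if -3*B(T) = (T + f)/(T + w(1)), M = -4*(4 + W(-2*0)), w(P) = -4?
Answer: 63347/24 ≈ 2639.5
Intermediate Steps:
M = -4 (M = -4*(4 - 3) = -4*1 = -4)
B(T) = -(-9 + T)/(3*(-4 + T)) (B(T) = -(T - 9)/(3*(T - 4)) = -(-9 + T)/(3*(-4 + T)))
80*(-28 + 61) + B(M) = 80*(-28 + 61) + (9 - 1*(-4))/(3*(-4 - 4)) = 80*33 + (1/3)*(9 + 4)/(-8) = 2640 + (1/3)*(-1/8)*13 = 2640 - 13/24 = 63347/24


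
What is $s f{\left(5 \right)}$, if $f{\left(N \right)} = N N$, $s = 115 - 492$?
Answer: $-9425$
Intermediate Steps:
$s = -377$ ($s = 115 - 492 = -377$)
$f{\left(N \right)} = N^{2}$
$s f{\left(5 \right)} = - 377 \cdot 5^{2} = \left(-377\right) 25 = -9425$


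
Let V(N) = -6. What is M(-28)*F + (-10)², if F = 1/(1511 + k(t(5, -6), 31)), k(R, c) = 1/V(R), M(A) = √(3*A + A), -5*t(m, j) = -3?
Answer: 100 + 24*I*√7/9065 ≈ 100.0 + 0.0070047*I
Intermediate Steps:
t(m, j) = ⅗ (t(m, j) = -⅕*(-3) = ⅗)
M(A) = 2*√A (M(A) = √(4*A) = 2*√A)
k(R, c) = -⅙ (k(R, c) = 1/(-6) = -⅙)
F = 6/9065 (F = 1/(1511 - ⅙) = 1/(9065/6) = 6/9065 ≈ 0.00066189)
M(-28)*F + (-10)² = (2*√(-28))*(6/9065) + (-10)² = (2*(2*I*√7))*(6/9065) + 100 = (4*I*√7)*(6/9065) + 100 = 24*I*√7/9065 + 100 = 100 + 24*I*√7/9065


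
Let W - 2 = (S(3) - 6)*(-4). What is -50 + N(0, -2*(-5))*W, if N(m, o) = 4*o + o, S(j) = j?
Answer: 650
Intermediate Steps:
W = 14 (W = 2 + (3 - 6)*(-4) = 2 - 3*(-4) = 2 + 12 = 14)
N(m, o) = 5*o
-50 + N(0, -2*(-5))*W = -50 + (5*(-2*(-5)))*14 = -50 + (5*10)*14 = -50 + 50*14 = -50 + 700 = 650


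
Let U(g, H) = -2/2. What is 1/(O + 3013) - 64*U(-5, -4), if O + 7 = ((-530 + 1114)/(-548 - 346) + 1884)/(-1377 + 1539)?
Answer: 6992623087/109259170 ≈ 64.000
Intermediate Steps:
U(g, H) = -1 (U(g, H) = -2*½ = -1)
O = 167479/36207 (O = -7 + ((-530 + 1114)/(-548 - 346) + 1884)/(-1377 + 1539) = -7 + (584/(-894) + 1884)/162 = -7 + (584*(-1/894) + 1884)*(1/162) = -7 + (-292/447 + 1884)*(1/162) = -7 + (841856/447)*(1/162) = -7 + 420928/36207 = 167479/36207 ≈ 4.6256)
1/(O + 3013) - 64*U(-5, -4) = 1/(167479/36207 + 3013) - 64*(-1) = 1/(109259170/36207) - 1*(-64) = 36207/109259170 + 64 = 6992623087/109259170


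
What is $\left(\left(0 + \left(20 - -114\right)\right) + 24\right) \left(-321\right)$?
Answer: $-50718$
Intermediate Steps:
$\left(\left(0 + \left(20 - -114\right)\right) + 24\right) \left(-321\right) = \left(\left(0 + \left(20 + 114\right)\right) + 24\right) \left(-321\right) = \left(\left(0 + 134\right) + 24\right) \left(-321\right) = \left(134 + 24\right) \left(-321\right) = 158 \left(-321\right) = -50718$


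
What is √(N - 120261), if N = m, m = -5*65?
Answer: I*√120586 ≈ 347.25*I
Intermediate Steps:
m = -325
N = -325
√(N - 120261) = √(-325 - 120261) = √(-120586) = I*√120586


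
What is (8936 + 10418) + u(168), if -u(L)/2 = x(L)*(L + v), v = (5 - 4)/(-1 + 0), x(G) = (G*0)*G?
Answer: 19354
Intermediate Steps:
x(G) = 0 (x(G) = 0*G = 0)
v = -1 (v = 1/(-1) = 1*(-1) = -1)
u(L) = 0 (u(L) = -0*(L - 1) = -0*(-1 + L) = -2*0 = 0)
(8936 + 10418) + u(168) = (8936 + 10418) + 0 = 19354 + 0 = 19354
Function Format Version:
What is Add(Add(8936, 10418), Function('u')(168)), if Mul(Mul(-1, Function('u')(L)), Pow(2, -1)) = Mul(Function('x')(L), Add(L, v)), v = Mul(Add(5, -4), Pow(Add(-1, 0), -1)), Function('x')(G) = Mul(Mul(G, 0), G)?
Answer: 19354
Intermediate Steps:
Function('x')(G) = 0 (Function('x')(G) = Mul(0, G) = 0)
v = -1 (v = Mul(1, Pow(-1, -1)) = Mul(1, -1) = -1)
Function('u')(L) = 0 (Function('u')(L) = Mul(-2, Mul(0, Add(L, -1))) = Mul(-2, Mul(0, Add(-1, L))) = Mul(-2, 0) = 0)
Add(Add(8936, 10418), Function('u')(168)) = Add(Add(8936, 10418), 0) = Add(19354, 0) = 19354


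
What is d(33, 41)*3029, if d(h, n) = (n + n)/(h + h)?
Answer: 124189/33 ≈ 3763.3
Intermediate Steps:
d(h, n) = n/h (d(h, n) = (2*n)/((2*h)) = (2*n)*(1/(2*h)) = n/h)
d(33, 41)*3029 = (41/33)*3029 = 124189/33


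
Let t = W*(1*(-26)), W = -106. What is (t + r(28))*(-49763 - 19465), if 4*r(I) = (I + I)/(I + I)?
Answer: -190809675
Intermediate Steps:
r(I) = 1/4 (r(I) = ((I + I)/(I + I))/4 = ((2*I)/((2*I)))/4 = ((2*I)*(1/(2*I)))/4 = (1/4)*1 = 1/4)
t = 2756 (t = -106*(-26) = 2756)
(t + r(28))*(-49763 - 19465) = (2756 + 1/4)*(-49763 - 19465) = (11025/4)*(-69228) = -190809675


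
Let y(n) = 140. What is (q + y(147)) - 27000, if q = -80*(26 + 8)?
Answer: -29580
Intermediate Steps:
q = -2720 (q = -80*34 = -2720)
(q + y(147)) - 27000 = (-2720 + 140) - 27000 = -2580 - 27000 = -29580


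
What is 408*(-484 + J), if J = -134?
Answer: -252144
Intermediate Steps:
408*(-484 + J) = 408*(-484 - 134) = 408*(-618) = -252144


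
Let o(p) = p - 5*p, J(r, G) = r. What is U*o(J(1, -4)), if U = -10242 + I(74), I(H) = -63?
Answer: 41220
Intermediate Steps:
o(p) = -4*p
U = -10305 (U = -10242 - 63 = -10305)
U*o(J(1, -4)) = -(-41220) = -10305*(-4) = 41220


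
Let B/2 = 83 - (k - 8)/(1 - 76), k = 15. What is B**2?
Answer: 155351296/5625 ≈ 27618.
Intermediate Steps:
B = 12464/75 (B = 2*(83 - (15 - 8)/(1 - 76)) = 2*(83 - 7/(-75)) = 2*(83 - 7*(-1)/75) = 2*(83 - 1*(-7/75)) = 2*(83 + 7/75) = 2*(6232/75) = 12464/75 ≈ 166.19)
B**2 = (12464/75)**2 = 155351296/5625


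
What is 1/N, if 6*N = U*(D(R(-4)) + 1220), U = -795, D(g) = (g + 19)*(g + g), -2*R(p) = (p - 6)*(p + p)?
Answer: -1/384250 ≈ -2.6025e-6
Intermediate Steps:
R(p) = -p*(-6 + p) (R(p) = -(p - 6)*(p + p)/2 = -(-6 + p)*2*p/2 = -p*(-6 + p))
D(g) = 2*g*(19 + g) (D(g) = (19 + g)*(2*g) = 2*g*(19 + g))
N = -384250 (N = (-795*(2*(-4*(6 - 1*(-4)))*(19 - 4*(6 - 1*(-4))) + 1220))/6 = (-795*(2*(-4*(6 + 4))*(19 - 4*(6 + 4)) + 1220))/6 = (-795*(2*(-4*10)*(19 - 4*10) + 1220))/6 = (-795*(2*(-40)*(19 - 40) + 1220))/6 = (-795*(2*(-40)*(-21) + 1220))/6 = (-795*(1680 + 1220))/6 = (-795*2900)/6 = (⅙)*(-2305500) = -384250)
1/N = 1/(-384250) = -1/384250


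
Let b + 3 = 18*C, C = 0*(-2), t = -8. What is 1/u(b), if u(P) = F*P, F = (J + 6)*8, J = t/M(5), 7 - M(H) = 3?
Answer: -1/96 ≈ -0.010417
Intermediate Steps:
M(H) = 4 (M(H) = 7 - 1*3 = 7 - 3 = 4)
J = -2 (J = -8/4 = -8*¼ = -2)
C = 0
F = 32 (F = (-2 + 6)*8 = 4*8 = 32)
b = -3 (b = -3 + 18*0 = -3 + 0 = -3)
u(P) = 32*P
1/u(b) = 1/(32*(-3)) = 1/(-96) = -1/96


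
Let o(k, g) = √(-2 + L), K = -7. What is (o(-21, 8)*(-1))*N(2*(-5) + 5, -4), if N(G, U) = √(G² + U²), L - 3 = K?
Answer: -I*√246 ≈ -15.684*I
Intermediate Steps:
L = -4 (L = 3 - 7 = -4)
o(k, g) = I*√6 (o(k, g) = √(-2 - 4) = √(-6) = I*√6)
(o(-21, 8)*(-1))*N(2*(-5) + 5, -4) = ((I*√6)*(-1))*√((2*(-5) + 5)² + (-4)²) = (-I*√6)*√((-10 + 5)² + 16) = (-I*√6)*√((-5)² + 16) = (-I*√6)*√(25 + 16) = (-I*√6)*√41 = -I*√246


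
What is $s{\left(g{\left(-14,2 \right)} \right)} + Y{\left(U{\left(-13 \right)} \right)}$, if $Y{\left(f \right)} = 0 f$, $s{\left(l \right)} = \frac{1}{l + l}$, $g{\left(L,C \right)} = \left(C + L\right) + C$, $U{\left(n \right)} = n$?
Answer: $- \frac{1}{20} \approx -0.05$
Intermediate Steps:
$g{\left(L,C \right)} = L + 2 C$
$s{\left(l \right)} = \frac{1}{2 l}$
$Y{\left(f \right)} = 0$
$s{\left(g{\left(-14,2 \right)} \right)} + Y{\left(U{\left(-13 \right)} \right)} = \frac{1}{2 \left(-14 + 2 \cdot 2\right)} + 0 = \frac{1}{2 \left(-14 + 4\right)} + 0 = \frac{1}{2 \left(-10\right)} + 0 = \frac{1}{2} \left(- \frac{1}{10}\right) + 0 = - \frac{1}{20} + 0 = - \frac{1}{20}$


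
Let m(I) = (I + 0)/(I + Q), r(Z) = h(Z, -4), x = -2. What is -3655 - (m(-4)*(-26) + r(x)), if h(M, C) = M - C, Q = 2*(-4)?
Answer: -10945/3 ≈ -3648.3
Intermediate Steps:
Q = -8
r(Z) = 4 + Z (r(Z) = Z - 1*(-4) = Z + 4 = 4 + Z)
m(I) = I/(-8 + I) (m(I) = (I + 0)/(I - 8) = I/(-8 + I))
-3655 - (m(-4)*(-26) + r(x)) = -3655 - (-4/(-8 - 4)*(-26) + (4 - 2)) = -3655 - (-4/(-12)*(-26) + 2) = -3655 - (-4*(-1/12)*(-26) + 2) = -3655 - ((⅓)*(-26) + 2) = -3655 - (-26/3 + 2) = -3655 - 1*(-20/3) = -3655 + 20/3 = -10945/3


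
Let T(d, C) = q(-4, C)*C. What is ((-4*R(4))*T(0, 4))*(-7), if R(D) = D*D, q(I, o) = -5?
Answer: -8960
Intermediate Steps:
T(d, C) = -5*C
R(D) = D**2
((-4*R(4))*T(0, 4))*(-7) = ((-4*4**2)*(-5*4))*(-7) = (-4*16*(-20))*(-7) = -64*(-20)*(-7) = 1280*(-7) = -8960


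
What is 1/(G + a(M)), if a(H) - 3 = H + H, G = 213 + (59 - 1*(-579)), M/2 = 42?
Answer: 1/1022 ≈ 0.00097847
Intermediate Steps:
M = 84 (M = 2*42 = 84)
G = 851 (G = 213 + (59 + 579) = 213 + 638 = 851)
a(H) = 3 + 2*H (a(H) = 3 + (H + H) = 3 + 2*H)
1/(G + a(M)) = 1/(851 + (3 + 2*84)) = 1/(851 + (3 + 168)) = 1/(851 + 171) = 1/1022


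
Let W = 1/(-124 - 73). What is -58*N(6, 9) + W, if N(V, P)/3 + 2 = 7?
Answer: -171391/197 ≈ -870.00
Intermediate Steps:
N(V, P) = 15 (N(V, P) = -6 + 3*7 = -6 + 21 = 15)
W = -1/197 (W = 1/(-197) = -1/197 ≈ -0.0050761)
-58*N(6, 9) + W = -58*15 - 1/197 = -870 - 1/197 = -171391/197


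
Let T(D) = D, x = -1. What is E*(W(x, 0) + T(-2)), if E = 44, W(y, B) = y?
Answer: -132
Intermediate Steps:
E*(W(x, 0) + T(-2)) = 44*(-1 - 2) = 44*(-3) = -132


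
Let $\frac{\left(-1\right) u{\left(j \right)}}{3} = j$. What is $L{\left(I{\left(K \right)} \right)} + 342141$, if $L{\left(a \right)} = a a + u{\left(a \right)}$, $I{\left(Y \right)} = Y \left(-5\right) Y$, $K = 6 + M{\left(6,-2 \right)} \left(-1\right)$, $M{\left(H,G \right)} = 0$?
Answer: $375081$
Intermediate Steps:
$u{\left(j \right)} = - 3 j$
$K = 6$ ($K = 6 + 0 \left(-1\right) = 6 + 0 = 6$)
$I{\left(Y \right)} = - 5 Y^{2}$ ($I{\left(Y \right)} = - 5 Y Y = - 5 Y^{2}$)
$L{\left(a \right)} = a^{2} - 3 a$ ($L{\left(a \right)} = a a - 3 a = a^{2} - 3 a$)
$L{\left(I{\left(K \right)} \right)} + 342141 = - 5 \cdot 6^{2} \left(-3 - 5 \cdot 6^{2}\right) + 342141 = \left(-5\right) 36 \left(-3 - 180\right) + 342141 = - 180 \left(-3 - 180\right) + 342141 = \left(-180\right) \left(-183\right) + 342141 = 32940 + 342141 = 375081$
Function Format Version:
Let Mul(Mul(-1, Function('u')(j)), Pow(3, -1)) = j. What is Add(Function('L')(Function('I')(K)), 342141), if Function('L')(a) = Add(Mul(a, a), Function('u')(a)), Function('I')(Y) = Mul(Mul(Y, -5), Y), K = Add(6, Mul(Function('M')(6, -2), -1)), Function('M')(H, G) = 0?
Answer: 375081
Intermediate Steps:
Function('u')(j) = Mul(-3, j)
K = 6 (K = Add(6, Mul(0, -1)) = Add(6, 0) = 6)
Function('I')(Y) = Mul(-5, Pow(Y, 2)) (Function('I')(Y) = Mul(Mul(-5, Y), Y) = Mul(-5, Pow(Y, 2)))
Function('L')(a) = Add(Pow(a, 2), Mul(-3, a)) (Function('L')(a) = Add(Mul(a, a), Mul(-3, a)) = Add(Pow(a, 2), Mul(-3, a)))
Add(Function('L')(Function('I')(K)), 342141) = Add(Mul(Mul(-5, Pow(6, 2)), Add(-3, Mul(-5, Pow(6, 2)))), 342141) = Add(Mul(Mul(-5, 36), Add(-3, Mul(-5, 36))), 342141) = Add(Mul(-180, Add(-3, -180)), 342141) = Add(Mul(-180, -183), 342141) = Add(32940, 342141) = 375081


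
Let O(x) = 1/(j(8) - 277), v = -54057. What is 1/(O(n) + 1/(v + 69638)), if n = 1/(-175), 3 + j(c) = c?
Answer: -4238032/15309 ≈ -276.83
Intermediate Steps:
j(c) = -3 + c
n = -1/175 ≈ -0.0057143
O(x) = -1/272 (O(x) = 1/((-3 + 8) - 277) = 1/(5 - 277) = 1/(-272) = -1/272)
1/(O(n) + 1/(v + 69638)) = 1/(-1/272 + 1/(-54057 + 69638)) = 1/(-1/272 + 1/15581) = 1/(-15309/4238032) = -4238032/15309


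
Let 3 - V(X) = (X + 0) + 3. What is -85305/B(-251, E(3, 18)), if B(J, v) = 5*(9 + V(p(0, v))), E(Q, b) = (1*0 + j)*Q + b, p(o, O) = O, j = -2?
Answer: 5687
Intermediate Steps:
V(X) = -X (V(X) = 3 - ((X + 0) + 3) = 3 - (X + 3) = 3 - (3 + X) = 3 + (-3 - X) = -X)
E(Q, b) = b - 2*Q (E(Q, b) = (1*0 - 2)*Q + b = (0 - 2)*Q + b = -2*Q + b = b - 2*Q)
B(J, v) = 45 - 5*v (B(J, v) = 5*(9 - v) = 45 - 5*v)
-85305/B(-251, E(3, 18)) = -85305/(45 - 5*(18 - 2*3)) = -85305/(45 - 5*(18 - 6)) = -85305/(45 - 5*12) = -85305/(45 - 60) = -85305/(-15) = -85305*(-1/15) = 5687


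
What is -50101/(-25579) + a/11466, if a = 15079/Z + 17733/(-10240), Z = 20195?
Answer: 4751635164444691/2426047528439808 ≈ 1.9586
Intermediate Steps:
a = -8148359/8271872 (a = 15079/20195 + 17733/(-10240) = 15079*(1/20195) + 17733*(-1/10240) = 15079/20195 - 17733/10240 = -8148359/8271872 ≈ -0.98507)
-50101/(-25579) + a/11466 = -50101/(-25579) - 8148359/8271872/11466 = -50101*(-1/25579) - 8148359/8271872*1/11466 = 50101/25579 - 8148359/94845284352 = 4751635164444691/2426047528439808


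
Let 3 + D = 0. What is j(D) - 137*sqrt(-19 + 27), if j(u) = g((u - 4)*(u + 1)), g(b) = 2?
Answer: 2 - 274*sqrt(2) ≈ -385.49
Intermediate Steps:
D = -3 (D = -3 + 0 = -3)
j(u) = 2
j(D) - 137*sqrt(-19 + 27) = 2 - 137*sqrt(-19 + 27) = 2 - 274*sqrt(2)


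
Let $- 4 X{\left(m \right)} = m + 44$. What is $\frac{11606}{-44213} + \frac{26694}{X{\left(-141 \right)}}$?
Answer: $\frac{4719761506}{4288661} \approx 1100.5$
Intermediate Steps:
$X{\left(m \right)} = -11 - \frac{m}{4}$ ($X{\left(m \right)} = - \frac{m + 44}{4} = - \frac{44 + m}{4} = -11 - \frac{m}{4}$)
$\frac{11606}{-44213} + \frac{26694}{X{\left(-141 \right)}} = \frac{11606}{-44213} + \frac{26694}{-11 - - \frac{141}{4}} = 11606 \left(- \frac{1}{44213}\right) + \frac{26694}{-11 + \frac{141}{4}} = - \frac{11606}{44213} + \frac{26694}{\frac{97}{4}} = - \frac{11606}{44213} + 26694 \cdot \frac{4}{97} = - \frac{11606}{44213} + \frac{106776}{97} = \frac{4719761506}{4288661}$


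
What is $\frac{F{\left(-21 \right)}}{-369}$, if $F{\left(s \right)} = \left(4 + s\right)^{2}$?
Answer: $- \frac{289}{369} \approx -0.7832$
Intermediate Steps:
$\frac{F{\left(-21 \right)}}{-369} = \frac{\left(4 - 21\right)^{2}}{-369} = \left(-17\right)^{2} \left(- \frac{1}{369}\right) = 289 \left(- \frac{1}{369}\right) = - \frac{289}{369}$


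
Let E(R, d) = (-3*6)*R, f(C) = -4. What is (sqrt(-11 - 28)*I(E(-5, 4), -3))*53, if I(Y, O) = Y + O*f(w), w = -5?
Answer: 5406*I*sqrt(39) ≈ 33760.0*I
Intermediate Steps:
E(R, d) = -18*R
I(Y, O) = Y - 4*O (I(Y, O) = Y + O*(-4) = Y - 4*O)
(sqrt(-11 - 28)*I(E(-5, 4), -3))*53 = (sqrt(-11 - 28)*(-18*(-5) - 4*(-3)))*53 = (sqrt(-39)*(90 + 12))*53 = ((I*sqrt(39))*102)*53 = (102*I*sqrt(39))*53 = 5406*I*sqrt(39)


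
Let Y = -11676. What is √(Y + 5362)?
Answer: I*√6314 ≈ 79.461*I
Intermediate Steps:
√(Y + 5362) = √(-11676 + 5362) = √(-6314) = I*√6314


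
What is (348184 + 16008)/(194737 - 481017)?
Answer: -45524/35785 ≈ -1.2722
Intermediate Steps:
(348184 + 16008)/(194737 - 481017) = 364192/(-286280) = 364192*(-1/286280) = -45524/35785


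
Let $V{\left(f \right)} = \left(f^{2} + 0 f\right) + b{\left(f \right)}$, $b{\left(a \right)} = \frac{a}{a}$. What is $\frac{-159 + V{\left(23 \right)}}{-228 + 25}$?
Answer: $- \frac{53}{29} \approx -1.8276$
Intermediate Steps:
$b{\left(a \right)} = 1$
$V{\left(f \right)} = 1 + f^{2}$ ($V{\left(f \right)} = \left(f^{2} + 0 f\right) + 1 = \left(f^{2} + 0\right) + 1 = f^{2} + 1 = 1 + f^{2}$)
$\frac{-159 + V{\left(23 \right)}}{-228 + 25} = \frac{-159 + \left(1 + 23^{2}\right)}{-228 + 25} = \frac{-159 + \left(1 + 529\right)}{-203} = \left(-159 + 530\right) \left(- \frac{1}{203}\right) = 371 \left(- \frac{1}{203}\right) = - \frac{53}{29}$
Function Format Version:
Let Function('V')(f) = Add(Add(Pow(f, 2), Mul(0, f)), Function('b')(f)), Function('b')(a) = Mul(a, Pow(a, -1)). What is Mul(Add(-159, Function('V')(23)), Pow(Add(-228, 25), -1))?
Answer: Rational(-53, 29) ≈ -1.8276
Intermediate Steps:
Function('b')(a) = 1
Function('V')(f) = Add(1, Pow(f, 2)) (Function('V')(f) = Add(Add(Pow(f, 2), Mul(0, f)), 1) = Add(Add(Pow(f, 2), 0), 1) = Add(Pow(f, 2), 1) = Add(1, Pow(f, 2)))
Mul(Add(-159, Function('V')(23)), Pow(Add(-228, 25), -1)) = Mul(Add(-159, Add(1, Pow(23, 2))), Pow(Add(-228, 25), -1)) = Mul(Add(-159, Add(1, 529)), Pow(-203, -1)) = Mul(Add(-159, 530), Rational(-1, 203)) = Mul(371, Rational(-1, 203)) = Rational(-53, 29)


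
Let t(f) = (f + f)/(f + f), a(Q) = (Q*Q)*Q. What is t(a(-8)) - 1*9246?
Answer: -9245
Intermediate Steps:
a(Q) = Q³ (a(Q) = Q²*Q = Q³)
t(f) = 1 (t(f) = (2*f)/((2*f)) = (2*f)*(1/(2*f)) = 1)
t(a(-8)) - 1*9246 = 1 - 1*9246 = 1 - 9246 = -9245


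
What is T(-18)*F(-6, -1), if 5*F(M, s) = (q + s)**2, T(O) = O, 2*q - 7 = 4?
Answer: -729/10 ≈ -72.900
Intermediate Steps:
q = 11/2 (q = 7/2 + (1/2)*4 = 7/2 + 2 = 11/2 ≈ 5.5000)
F(M, s) = (11/2 + s)**2/5
T(-18)*F(-6, -1) = -9*(11 + 2*(-1))**2/10 = -9*(11 - 2)**2/10 = -9*9**2/10 = -9*81/10 = -18*81/20 = -729/10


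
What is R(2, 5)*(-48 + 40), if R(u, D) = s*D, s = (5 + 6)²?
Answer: -4840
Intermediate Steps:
s = 121 (s = 11² = 121)
R(u, D) = 121*D
R(2, 5)*(-48 + 40) = (121*5)*(-48 + 40) = 605*(-8) = -4840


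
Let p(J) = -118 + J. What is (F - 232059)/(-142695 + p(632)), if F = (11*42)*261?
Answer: 111477/142181 ≈ 0.78405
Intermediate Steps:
F = 120582 (F = 462*261 = 120582)
(F - 232059)/(-142695 + p(632)) = (120582 - 232059)/(-142695 + (-118 + 632)) = -111477/(-142695 + 514) = -111477/(-142181) = -111477*(-1/142181) = 111477/142181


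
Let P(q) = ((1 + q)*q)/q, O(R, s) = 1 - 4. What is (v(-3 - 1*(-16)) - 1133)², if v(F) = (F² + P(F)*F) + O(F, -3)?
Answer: 616225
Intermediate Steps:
O(R, s) = -3
P(q) = 1 + q (P(q) = (q*(1 + q))/q = 1 + q)
v(F) = -3 + F² + F*(1 + F) (v(F) = (F² + (1 + F)*F) - 3 = (F² + F*(1 + F)) - 3 = -3 + F² + F*(1 + F))
(v(-3 - 1*(-16)) - 1133)² = ((-3 + (-3 - 1*(-16)) + 2*(-3 - 1*(-16))²) - 1133)² = ((-3 + (-3 + 16) + 2*(-3 + 16)²) - 1133)² = ((-3 + 13 + 2*13²) - 1133)² = ((-3 + 13 + 2*169) - 1133)² = ((-3 + 13 + 338) - 1133)² = (348 - 1133)² = (-785)² = 616225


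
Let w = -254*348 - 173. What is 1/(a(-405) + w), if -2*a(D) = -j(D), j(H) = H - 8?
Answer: -2/177543 ≈ -1.1265e-5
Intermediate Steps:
j(H) = -8 + H
a(D) = -4 + D/2 (a(D) = -(-1)*(-8 + D)/2 = -(8 - D)/2 = -4 + D/2)
w = -88565 (w = -88392 - 173 = -88565)
1/(a(-405) + w) = 1/((-4 + (½)*(-405)) - 88565) = 1/((-4 - 405/2) - 88565) = 1/(-413/2 - 88565) = 1/(-177543/2) = -2/177543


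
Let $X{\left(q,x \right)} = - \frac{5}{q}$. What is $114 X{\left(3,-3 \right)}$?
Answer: $-190$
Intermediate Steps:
$114 X{\left(3,-3 \right)} = 114 \left(- \frac{5}{3}\right) = -190$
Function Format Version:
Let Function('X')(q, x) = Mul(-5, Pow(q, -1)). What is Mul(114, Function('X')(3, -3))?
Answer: -190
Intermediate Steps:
Mul(114, Function('X')(3, -3)) = Mul(114, Mul(-5, Pow(3, -1))) = Mul(114, Mul(-5, Rational(1, 3))) = Mul(114, Rational(-5, 3)) = -190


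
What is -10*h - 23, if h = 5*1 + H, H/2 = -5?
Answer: 27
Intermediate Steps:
H = -10 (H = 2*(-5) = -10)
h = -5 (h = 5*1 - 10 = 5 - 10 = -5)
-10*h - 23 = -10*(-5) - 23 = 50 - 23 = 27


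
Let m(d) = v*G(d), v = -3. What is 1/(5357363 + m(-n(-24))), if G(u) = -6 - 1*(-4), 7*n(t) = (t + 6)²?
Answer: 1/5357369 ≈ 1.8666e-7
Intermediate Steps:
n(t) = (6 + t)²/7 (n(t) = (t + 6)²/7 = (6 + t)²/7)
G(u) = -2 (G(u) = -6 + 4 = -2)
m(d) = 6 (m(d) = -3*(-2) = 6)
1/(5357363 + m(-n(-24))) = 1/(5357363 + 6) = 1/5357369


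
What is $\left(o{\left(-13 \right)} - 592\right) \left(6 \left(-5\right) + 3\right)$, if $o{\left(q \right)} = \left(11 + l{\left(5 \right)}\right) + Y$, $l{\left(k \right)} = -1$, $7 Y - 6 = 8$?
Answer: $15660$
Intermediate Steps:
$Y = 2$ ($Y = \frac{6}{7} + \frac{1}{7} \cdot 8 = \frac{6}{7} + \frac{8}{7} = 2$)
$o{\left(q \right)} = 12$ ($o{\left(q \right)} = \left(11 - 1\right) + 2 = 10 + 2 = 12$)
$\left(o{\left(-13 \right)} - 592\right) \left(6 \left(-5\right) + 3\right) = \left(12 - 592\right) \left(6 \left(-5\right) + 3\right) = \left(12 - 592\right) \left(-30 + 3\right) = \left(-580\right) \left(-27\right) = 15660$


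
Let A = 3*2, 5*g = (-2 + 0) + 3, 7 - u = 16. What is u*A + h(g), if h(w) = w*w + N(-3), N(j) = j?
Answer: -1424/25 ≈ -56.960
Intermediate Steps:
u = -9 (u = 7 - 1*16 = 7 - 16 = -9)
g = 1/5 (g = ((-2 + 0) + 3)/5 = (-2 + 3)/5 = (1/5)*1 = 1/5 ≈ 0.20000)
A = 6
h(w) = -3 + w**2 (h(w) = w*w - 3 = w**2 - 3 = -3 + w**2)
u*A + h(g) = -9*6 + (-3 + (1/5)**2) = -54 + (-3 + 1/25) = -54 - 74/25 = -1424/25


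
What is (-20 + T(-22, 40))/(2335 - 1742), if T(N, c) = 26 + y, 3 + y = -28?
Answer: -25/593 ≈ -0.042158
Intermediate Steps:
y = -31 (y = -3 - 28 = -31)
T(N, c) = -5 (T(N, c) = 26 - 31 = -5)
(-20 + T(-22, 40))/(2335 - 1742) = (-20 - 5)/(2335 - 1742) = -25/593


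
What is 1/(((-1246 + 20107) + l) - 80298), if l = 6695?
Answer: -1/54742 ≈ -1.8268e-5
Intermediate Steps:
1/(((-1246 + 20107) + l) - 80298) = 1/(((-1246 + 20107) + 6695) - 80298) = 1/((18861 + 6695) - 80298) = 1/(25556 - 80298) = 1/(-54742) = -1/54742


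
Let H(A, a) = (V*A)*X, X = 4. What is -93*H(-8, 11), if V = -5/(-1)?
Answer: 14880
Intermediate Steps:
V = 5 (V = -5*(-1) = 5)
H(A, a) = 20*A (H(A, a) = (5*A)*4 = 20*A)
-93*H(-8, 11) = -1860*(-8) = -93*(-160) = 14880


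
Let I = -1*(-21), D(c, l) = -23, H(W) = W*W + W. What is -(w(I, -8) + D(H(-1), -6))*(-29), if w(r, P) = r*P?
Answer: -5539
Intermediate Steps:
H(W) = W + W² (H(W) = W² + W = W + W²)
I = 21
w(r, P) = P*r
-(w(I, -8) + D(H(-1), -6))*(-29) = -(-8*21 - 23)*(-29) = -(-168 - 23)*(-29) = -1*(-191)*(-29) = 191*(-29) = -5539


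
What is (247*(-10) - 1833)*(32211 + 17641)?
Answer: -214513156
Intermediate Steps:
(247*(-10) - 1833)*(32211 + 17641) = (-2470 - 1833)*49852 = -4303*49852 = -214513156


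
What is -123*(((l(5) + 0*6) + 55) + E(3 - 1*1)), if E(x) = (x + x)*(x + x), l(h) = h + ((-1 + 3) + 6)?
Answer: -10332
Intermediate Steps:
l(h) = 8 + h (l(h) = h + (2 + 6) = h + 8 = 8 + h)
E(x) = 4*x² (E(x) = (2*x)*(2*x) = 4*x²)
-123*(((l(5) + 0*6) + 55) + E(3 - 1*1)) = -123*((((8 + 5) + 0*6) + 55) + 4*(3 - 1*1)²) = -123*(((13 + 0) + 55) + 4*(3 - 1)²) = -123*((13 + 55) + 4*2²) = -123*(68 + 4*4) = -123*(68 + 16) = -123*84 = -10332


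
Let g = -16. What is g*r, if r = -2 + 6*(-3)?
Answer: 320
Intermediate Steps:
r = -20 (r = -2 - 18 = -20)
g*r = -16*(-20) = 320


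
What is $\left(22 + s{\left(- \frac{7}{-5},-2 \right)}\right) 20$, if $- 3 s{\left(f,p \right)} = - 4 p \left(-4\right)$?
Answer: $\frac{1960}{3} \approx 653.33$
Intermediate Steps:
$s{\left(f,p \right)} = - \frac{16 p}{3}$ ($s{\left(f,p \right)} = - \frac{- 4 p \left(-4\right)}{3} = - \frac{16 p}{3}$)
$\left(22 + s{\left(- \frac{7}{-5},-2 \right)}\right) 20 = \left(22 - - \frac{32}{3}\right) 20 = \left(22 + \frac{32}{3}\right) 20 = \frac{98}{3} \cdot 20 = \frac{1960}{3}$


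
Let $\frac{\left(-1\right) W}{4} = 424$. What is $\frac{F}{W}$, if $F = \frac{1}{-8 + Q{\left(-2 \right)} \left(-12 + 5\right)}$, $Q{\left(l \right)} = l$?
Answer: $- \frac{1}{10176} \approx -9.827 \cdot 10^{-5}$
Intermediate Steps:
$W = -1696$ ($W = \left(-4\right) 424 = -1696$)
$F = \frac{1}{6}$ ($F = \frac{1}{-8 - 2 \left(-12 + 5\right)} = \frac{1}{-8 - -14} = \frac{1}{-8 + 14} = \frac{1}{6} \approx 0.16667$)
$\frac{F}{W} = \frac{1}{6 \left(-1696\right)} = \frac{1}{6} \left(- \frac{1}{1696}\right) = - \frac{1}{10176}$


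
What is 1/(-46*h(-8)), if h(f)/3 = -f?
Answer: -1/1104 ≈ -0.00090580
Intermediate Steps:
h(f) = -3*f (h(f) = 3*(-f) = -3*f)
1/(-46*h(-8)) = 1/(-(-138)*(-8)) = 1/(-46*24) = 1/(-1104) = -1/1104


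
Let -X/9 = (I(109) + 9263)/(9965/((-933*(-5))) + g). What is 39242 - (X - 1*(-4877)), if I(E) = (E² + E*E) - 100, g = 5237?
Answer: 168256508835/4888114 ≈ 34422.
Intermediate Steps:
I(E) = -100 + 2*E² (I(E) = (E² + E²) - 100 = 2*E² - 100 = -100 + 2*E²)
X = -276471225/4888114 (X = -9*((-100 + 2*109²) + 9263)/(9965/((-933*(-5))) + 5237) = -9*((-100 + 2*11881) + 9263)/(9965/4665 + 5237) = -9*((-100 + 23762) + 9263)/(9965*(1/4665) + 5237) = -9*(23662 + 9263)/(1993/933 + 5237) = -296325/4888114/933 = -296325*933/4888114 = -9*30719025/4888114 = -276471225/4888114 ≈ -56.560)
39242 - (X - 1*(-4877)) = 39242 - (-276471225/4888114 - 1*(-4877)) = 39242 - (-276471225/4888114 + 4877) = 39242 - 1*23562860753/4888114 = 39242 - 23562860753/4888114 = 168256508835/4888114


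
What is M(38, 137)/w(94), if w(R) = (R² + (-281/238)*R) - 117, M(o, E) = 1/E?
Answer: 119/140336498 ≈ 8.4796e-7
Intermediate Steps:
w(R) = -117 + R² - 281*R/238 (w(R) = (R² + (-281*1/238)*R) - 117 = (R² - 281*R/238) - 117 = -117 + R² - 281*R/238)
M(38, 137)/w(94) = 1/(137*(-117 + 94² - 281/238*94)) = 1/(137*(-117 + 8836 - 13207/119)) = 1/(137*(1024354/119)) = (1/137)*(119/1024354) = 119/140336498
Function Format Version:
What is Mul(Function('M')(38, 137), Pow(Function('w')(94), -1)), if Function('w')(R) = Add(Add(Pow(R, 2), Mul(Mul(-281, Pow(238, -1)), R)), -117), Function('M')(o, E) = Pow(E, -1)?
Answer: Rational(119, 140336498) ≈ 8.4796e-7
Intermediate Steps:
Function('w')(R) = Add(-117, Pow(R, 2), Mul(Rational(-281, 238), R)) (Function('w')(R) = Add(Add(Pow(R, 2), Mul(Mul(-281, Rational(1, 238)), R)), -117) = Add(Add(Pow(R, 2), Mul(Rational(-281, 238), R)), -117) = Add(-117, Pow(R, 2), Mul(Rational(-281, 238), R)))
Mul(Function('M')(38, 137), Pow(Function('w')(94), -1)) = Mul(Pow(137, -1), Pow(Add(-117, Pow(94, 2), Mul(Rational(-281, 238), 94)), -1)) = Mul(Rational(1, 137), Pow(Add(-117, 8836, Rational(-13207, 119)), -1)) = Mul(Rational(1, 137), Pow(Rational(1024354, 119), -1)) = Mul(Rational(1, 137), Rational(119, 1024354)) = Rational(119, 140336498)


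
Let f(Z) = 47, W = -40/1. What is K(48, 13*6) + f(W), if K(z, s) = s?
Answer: 125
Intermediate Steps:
W = -40 (W = -40*1 = -40)
K(48, 13*6) + f(W) = 13*6 + 47 = 78 + 47 = 125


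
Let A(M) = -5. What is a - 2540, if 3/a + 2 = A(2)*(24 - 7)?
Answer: -73661/29 ≈ -2540.0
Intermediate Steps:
a = -1/29 (a = 3/(-2 - 5*(24 - 7)) = 3/(-2 - 5*17) = 3/(-2 - 85) = 3/(-87) = 3*(-1/87) = -1/29 ≈ -0.034483)
a - 2540 = -1/29 - 2540 = -73661/29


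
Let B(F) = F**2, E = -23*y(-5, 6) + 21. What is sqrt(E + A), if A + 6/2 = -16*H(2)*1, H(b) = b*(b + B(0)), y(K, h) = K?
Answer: sqrt(69) ≈ 8.3066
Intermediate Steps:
E = 136 (E = -23*(-5) + 21 = 115 + 21 = 136)
H(b) = b**2 (H(b) = b*(b + 0**2) = b*(b + 0) = b*b = b**2)
A = -67 (A = -3 - 16*2**2*1 = -3 - 16*4*1 = -3 - 64*1 = -3 - 64 = -67)
sqrt(E + A) = sqrt(136 - 67) = sqrt(69)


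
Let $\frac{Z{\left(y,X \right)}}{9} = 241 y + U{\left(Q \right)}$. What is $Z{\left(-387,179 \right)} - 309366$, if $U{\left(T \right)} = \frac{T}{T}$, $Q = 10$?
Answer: $-1148760$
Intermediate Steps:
$U{\left(T \right)} = 1$
$Z{\left(y,X \right)} = 9 + 2169 y$ ($Z{\left(y,X \right)} = 9 \left(241 y + 1\right) = 9 \left(1 + 241 y\right) = 9 + 2169 y$)
$Z{\left(-387,179 \right)} - 309366 = \left(9 + 2169 \left(-387\right)\right) - 309366 = \left(9 - 839403\right) - 309366 = -839394 - 309366 = -1148760$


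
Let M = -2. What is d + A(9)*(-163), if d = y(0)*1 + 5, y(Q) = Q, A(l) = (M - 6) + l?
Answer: -158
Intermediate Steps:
A(l) = -8 + l (A(l) = (-2 - 6) + l = -8 + l)
d = 5 (d = 0*1 + 5 = 0 + 5 = 5)
d + A(9)*(-163) = 5 + (-8 + 9)*(-163) = 5 + 1*(-163) = 5 - 163 = -158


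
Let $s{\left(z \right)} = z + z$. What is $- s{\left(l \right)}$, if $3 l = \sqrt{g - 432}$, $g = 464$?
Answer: $- \frac{8 \sqrt{2}}{3} \approx -3.7712$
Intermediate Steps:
$l = \frac{4 \sqrt{2}}{3}$ ($l = \frac{\sqrt{464 - 432}}{3} = \frac{\sqrt{32}}{3} = \frac{4 \sqrt{2}}{3} \approx 1.8856$)
$s{\left(z \right)} = 2 z$
$- s{\left(l \right)} = - 2 \frac{4 \sqrt{2}}{3} = - \frac{8 \sqrt{2}}{3}$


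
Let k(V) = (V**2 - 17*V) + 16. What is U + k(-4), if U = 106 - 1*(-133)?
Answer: 339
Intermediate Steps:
k(V) = 16 + V**2 - 17*V
U = 239 (U = 106 + 133 = 239)
U + k(-4) = 239 + (16 + (-4)**2 - 17*(-4)) = 239 + (16 + 16 + 68) = 239 + 100 = 339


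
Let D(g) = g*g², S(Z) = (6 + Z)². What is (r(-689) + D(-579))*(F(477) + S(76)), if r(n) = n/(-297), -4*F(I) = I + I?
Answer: -373882896873787/297 ≈ -1.2589e+12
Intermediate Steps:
F(I) = -I/2 (F(I) = -(I + I)/4 = -I/2)
D(g) = g³
r(n) = -n/297 (r(n) = n*(-1/297) = -n/297)
(r(-689) + D(-579))*(F(477) + S(76)) = (-1/297*(-689) + (-579)³)*(-½*477 + (6 + 76)²) = (689/297 - 194104539)*(-477/2 + 82²) = -57649047394*(-477/2 + 6724)/297 = -57649047394/297*12971/2 = -373882896873787/297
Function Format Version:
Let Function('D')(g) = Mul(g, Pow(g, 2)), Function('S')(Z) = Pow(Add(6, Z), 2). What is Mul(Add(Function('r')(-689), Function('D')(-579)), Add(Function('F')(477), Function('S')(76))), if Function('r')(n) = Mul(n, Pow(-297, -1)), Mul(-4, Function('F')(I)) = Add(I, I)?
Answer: Rational(-373882896873787, 297) ≈ -1.2589e+12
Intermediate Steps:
Function('F')(I) = Mul(Rational(-1, 2), I) (Function('F')(I) = Mul(Rational(-1, 4), Add(I, I)) = Mul(Rational(-1, 4), Mul(2, I)) = Mul(Rational(-1, 2), I))
Function('D')(g) = Pow(g, 3)
Function('r')(n) = Mul(Rational(-1, 297), n) (Function('r')(n) = Mul(n, Rational(-1, 297)) = Mul(Rational(-1, 297), n))
Mul(Add(Function('r')(-689), Function('D')(-579)), Add(Function('F')(477), Function('S')(76))) = Mul(Add(Mul(Rational(-1, 297), -689), Pow(-579, 3)), Add(Mul(Rational(-1, 2), 477), Pow(Add(6, 76), 2))) = Mul(Add(Rational(689, 297), -194104539), Add(Rational(-477, 2), Pow(82, 2))) = Mul(Rational(-57649047394, 297), Add(Rational(-477, 2), 6724)) = Mul(Rational(-57649047394, 297), Rational(12971, 2)) = Rational(-373882896873787, 297)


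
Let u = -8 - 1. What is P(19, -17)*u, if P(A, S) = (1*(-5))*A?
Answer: 855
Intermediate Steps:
P(A, S) = -5*A
u = -9
P(19, -17)*u = -5*19*(-9) = -95*(-9) = 855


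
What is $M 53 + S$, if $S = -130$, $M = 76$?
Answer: $3898$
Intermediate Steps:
$M 53 + S = 76 \cdot 53 - 130 = 4028 - 130 = 3898$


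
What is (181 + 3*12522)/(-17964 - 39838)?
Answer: -37747/57802 ≈ -0.65304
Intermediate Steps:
(181 + 3*12522)/(-17964 - 39838) = (181 + 37566)/(-57802) = 37747*(-1/57802) = -37747/57802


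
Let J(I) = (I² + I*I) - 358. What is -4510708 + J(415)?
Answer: -4166616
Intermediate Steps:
J(I) = -358 + 2*I² (J(I) = (I² + I²) - 358 = 2*I² - 358 = -358 + 2*I²)
-4510708 + J(415) = -4510708 + (-358 + 2*415²) = -4510708 + (-358 + 2*172225) = -4510708 + (-358 + 344450) = -4510708 + 344092 = -4166616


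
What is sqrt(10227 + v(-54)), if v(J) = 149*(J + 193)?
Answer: sqrt(30938) ≈ 175.89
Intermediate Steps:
v(J) = 28757 + 149*J (v(J) = 149*(193 + J) = 28757 + 149*J)
sqrt(10227 + v(-54)) = sqrt(10227 + (28757 + 149*(-54))) = sqrt(10227 + (28757 - 8046)) = sqrt(10227 + 20711) = sqrt(30938)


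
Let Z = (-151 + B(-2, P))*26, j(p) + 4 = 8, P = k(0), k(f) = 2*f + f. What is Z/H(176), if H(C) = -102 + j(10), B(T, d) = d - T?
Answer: 1937/49 ≈ 39.531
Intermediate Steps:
k(f) = 3*f
P = 0 (P = 3*0 = 0)
j(p) = 4 (j(p) = -4 + 8 = 4)
Z = -3874 (Z = (-151 + (0 - 1*(-2)))*26 = (-151 + (0 + 2))*26 = (-151 + 2)*26 = -149*26 = -3874)
H(C) = -98 (H(C) = -102 + 4 = -98)
Z/H(176) = -3874/(-98) = -3874*(-1/98) = 1937/49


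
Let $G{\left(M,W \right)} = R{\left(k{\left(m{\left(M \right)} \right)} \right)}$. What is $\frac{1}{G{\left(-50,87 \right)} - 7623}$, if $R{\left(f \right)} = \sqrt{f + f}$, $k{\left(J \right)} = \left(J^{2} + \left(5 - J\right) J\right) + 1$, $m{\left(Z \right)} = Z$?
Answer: $- \frac{2541}{19370209} - \frac{i \sqrt{498}}{58110627} \approx -0.00013118 - 3.8402 \cdot 10^{-7} i$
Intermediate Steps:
$k{\left(J \right)} = 1 + J^{2} + J \left(5 - J\right)$ ($k{\left(J \right)} = \left(J^{2} + J \left(5 - J\right)\right) + 1 = 1 + J^{2} + J \left(5 - J\right)$)
$R{\left(f \right)} = \sqrt{2} \sqrt{f}$ ($R{\left(f \right)} = \sqrt{2 f} = \sqrt{2} \sqrt{f}$)
$G{\left(M,W \right)} = \sqrt{2} \sqrt{1 + 5 M}$
$\frac{1}{G{\left(-50,87 \right)} - 7623} = \frac{1}{\sqrt{2 + 10 \left(-50\right)} - 7623} = \frac{1}{\sqrt{2 - 500} - 7623} = \frac{1}{\sqrt{-498} - 7623} = \frac{1}{i \sqrt{498} - 7623} = \frac{1}{-7623 + i \sqrt{498}}$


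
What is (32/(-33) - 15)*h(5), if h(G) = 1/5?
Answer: -527/165 ≈ -3.1939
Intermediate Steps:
h(G) = 1/5 (h(G) = 1*(1/5) = 1/5)
(32/(-33) - 15)*h(5) = (32/(-33) - 15)*(1/5) = (32*(-1/33) - 15)*(1/5) = (-32/33 - 15)*(1/5) = -527/33*1/5 = -527/165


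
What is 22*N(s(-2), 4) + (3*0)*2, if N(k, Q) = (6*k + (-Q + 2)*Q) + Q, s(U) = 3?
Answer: 308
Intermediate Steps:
N(k, Q) = Q + 6*k + Q*(2 - Q) (N(k, Q) = (6*k + (2 - Q)*Q) + Q = (6*k + Q*(2 - Q)) + Q = Q + 6*k + Q*(2 - Q))
22*N(s(-2), 4) + (3*0)*2 = 22*(-1*4² + 3*4 + 6*3) + (3*0)*2 = 22*(-1*16 + 12 + 18) + 0*2 = 22*(-16 + 12 + 18) + 0 = 22*14 + 0 = 308 + 0 = 308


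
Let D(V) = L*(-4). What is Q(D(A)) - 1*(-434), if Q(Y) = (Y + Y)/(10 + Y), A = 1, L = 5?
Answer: 438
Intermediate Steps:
D(V) = -20 (D(V) = 5*(-4) = -20)
Q(Y) = 2*Y/(10 + Y) (Q(Y) = (2*Y)/(10 + Y) = 2*Y/(10 + Y))
Q(D(A)) - 1*(-434) = 2*(-20)/(10 - 20) - 1*(-434) = 2*(-20)/(-10) + 434 = 2*(-20)*(-⅒) + 434 = 4 + 434 = 438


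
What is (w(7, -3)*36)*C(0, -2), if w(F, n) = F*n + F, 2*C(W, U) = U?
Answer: 504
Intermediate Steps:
C(W, U) = U/2
w(F, n) = F + F*n
(w(7, -3)*36)*C(0, -2) = ((7*(1 - 3))*36)*((½)*(-2)) = ((7*(-2))*36)*(-1) = -14*36*(-1) = -504*(-1) = 504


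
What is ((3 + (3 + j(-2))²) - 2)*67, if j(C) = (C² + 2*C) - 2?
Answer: 134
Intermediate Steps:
j(C) = -2 + C² + 2*C
((3 + (3 + j(-2))²) - 2)*67 = ((3 + (3 + (-2 + (-2)² + 2*(-2)))²) - 2)*67 = ((3 + (3 + (-2 + 4 - 4))²) - 2)*67 = ((3 + (3 - 2)²) - 2)*67 = ((3 + 1²) - 2)*67 = ((3 + 1) - 2)*67 = (4 - 2)*67 = 2*67 = 134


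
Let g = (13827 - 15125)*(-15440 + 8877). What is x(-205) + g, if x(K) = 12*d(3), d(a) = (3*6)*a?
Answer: 8519422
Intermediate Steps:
d(a) = 18*a
x(K) = 648 (x(K) = 12*(18*3) = 12*54 = 648)
g = 8518774 (g = -1298*(-6563) = 8518774)
x(-205) + g = 648 + 8518774 = 8519422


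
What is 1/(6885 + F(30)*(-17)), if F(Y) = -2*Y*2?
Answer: 1/8925 ≈ 0.00011204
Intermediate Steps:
F(Y) = -4*Y
1/(6885 + F(30)*(-17)) = 1/(6885 - 4*30*(-17)) = 1/(6885 - 120*(-17)) = 1/(6885 + 2040) = 1/8925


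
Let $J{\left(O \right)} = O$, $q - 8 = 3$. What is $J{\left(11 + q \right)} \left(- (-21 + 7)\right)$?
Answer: $308$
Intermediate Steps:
$q = 11$ ($q = 8 + 3 = 11$)
$J{\left(11 + q \right)} \left(- (-21 + 7)\right) = \left(11 + 11\right) \left(- (-21 + 7)\right) = 22 \left(\left(-1\right) \left(-14\right)\right) = 22 \cdot 14 = 308$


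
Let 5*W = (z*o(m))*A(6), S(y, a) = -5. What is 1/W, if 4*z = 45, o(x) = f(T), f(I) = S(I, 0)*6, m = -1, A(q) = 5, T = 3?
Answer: -2/675 ≈ -0.0029630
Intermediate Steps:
f(I) = -30 (f(I) = -5*6 = -30)
o(x) = -30
z = 45/4 (z = (¼)*45 = 45/4 ≈ 11.250)
W = -675/2 (W = (((45/4)*(-30))*5)/5 = (-675/2*5)/5 = (⅕)*(-3375/2) = -675/2 ≈ -337.50)
1/W = 1/(-675/2) = -2/675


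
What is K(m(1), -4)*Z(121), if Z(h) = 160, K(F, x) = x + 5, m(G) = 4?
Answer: 160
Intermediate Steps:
K(F, x) = 5 + x
K(m(1), -4)*Z(121) = (5 - 4)*160 = 1*160 = 160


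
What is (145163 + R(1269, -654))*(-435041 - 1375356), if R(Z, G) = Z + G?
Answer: -263916053866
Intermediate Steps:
R(Z, G) = G + Z
(145163 + R(1269, -654))*(-435041 - 1375356) = (145163 + (-654 + 1269))*(-435041 - 1375356) = (145163 + 615)*(-1810397) = 145778*(-1810397) = -263916053866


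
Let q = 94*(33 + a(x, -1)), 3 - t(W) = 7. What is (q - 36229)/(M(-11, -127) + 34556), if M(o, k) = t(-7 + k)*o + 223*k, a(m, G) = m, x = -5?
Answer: -11199/2093 ≈ -5.3507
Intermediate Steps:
t(W) = -4 (t(W) = 3 - 1*7 = 3 - 7 = -4)
q = 2632 (q = 94*(33 - 5) = 94*28 = 2632)
M(o, k) = -4*o + 223*k
(q - 36229)/(M(-11, -127) + 34556) = (2632 - 36229)/((-4*(-11) + 223*(-127)) + 34556) = -33597/((44 - 28321) + 34556) = -33597/(-28277 + 34556) = -33597/6279 = -33597*1/6279 = -11199/2093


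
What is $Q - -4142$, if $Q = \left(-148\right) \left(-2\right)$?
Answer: $4438$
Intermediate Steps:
$Q = 296$
$Q - -4142 = 296 - -4142 = 296 + 4142 = 4438$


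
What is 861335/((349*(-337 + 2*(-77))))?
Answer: -861335/171359 ≈ -5.0265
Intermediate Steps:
861335/((349*(-337 + 2*(-77)))) = 861335/((349*(-337 - 154))) = 861335/((349*(-491))) = 861335/(-171359) = 861335*(-1/171359) = -861335/171359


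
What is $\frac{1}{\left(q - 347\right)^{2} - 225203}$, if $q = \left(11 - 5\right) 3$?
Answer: $- \frac{1}{116962} \approx -8.5498 \cdot 10^{-6}$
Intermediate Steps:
$q = 18$ ($q = 6 \cdot 3 = 18$)
$\frac{1}{\left(q - 347\right)^{2} - 225203} = \frac{1}{\left(18 - 347\right)^{2} - 225203} = \frac{1}{\left(-329\right)^{2} - 225203} = \frac{1}{108241 - 225203} = \frac{1}{-116962} = - \frac{1}{116962}$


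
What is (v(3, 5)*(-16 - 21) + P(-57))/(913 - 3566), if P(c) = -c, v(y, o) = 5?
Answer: 128/2653 ≈ 0.048247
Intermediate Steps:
(v(3, 5)*(-16 - 21) + P(-57))/(913 - 3566) = (5*(-16 - 21) - 1*(-57))/(913 - 3566) = (5*(-37) + 57)/(-2653) = (-185 + 57)*(-1/2653) = -128*(-1/2653) = 128/2653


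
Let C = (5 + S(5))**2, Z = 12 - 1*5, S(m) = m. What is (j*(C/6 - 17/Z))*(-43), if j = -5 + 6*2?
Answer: -12857/3 ≈ -4285.7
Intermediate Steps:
Z = 7 (Z = 12 - 5 = 7)
C = 100 (C = (5 + 5)**2 = 10**2 = 100)
j = 7 (j = -5 + 12 = 7)
(j*(C/6 - 17/Z))*(-43) = (7*(100/6 - 17/7))*(-43) = (7*(100*(1/6) - 17*1/7))*(-43) = (7*(50/3 - 17/7))*(-43) = (7*(299/21))*(-43) = (299/3)*(-43) = -12857/3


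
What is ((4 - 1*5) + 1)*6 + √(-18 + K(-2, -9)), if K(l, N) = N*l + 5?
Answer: √5 ≈ 2.2361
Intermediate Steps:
K(l, N) = 5 + N*l
((4 - 1*5) + 1)*6 + √(-18 + K(-2, -9)) = ((4 - 1*5) + 1)*6 + √(-18 + (5 - 9*(-2))) = ((4 - 5) + 1)*6 + √(-18 + (5 + 18)) = (-1 + 1)*6 + √(-18 + 23) = 0*6 + √5 = 0 + √5 = √5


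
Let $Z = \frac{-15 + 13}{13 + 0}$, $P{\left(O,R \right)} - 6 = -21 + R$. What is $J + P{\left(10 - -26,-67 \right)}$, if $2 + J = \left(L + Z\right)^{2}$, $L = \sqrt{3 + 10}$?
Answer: $- \frac{11995}{169} - \frac{4 \sqrt{13}}{13} \approx -72.086$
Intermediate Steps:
$P{\left(O,R \right)} = -15 + R$ ($P{\left(O,R \right)} = 6 + \left(-21 + R\right) = -15 + R$)
$L = \sqrt{13} \approx 3.6056$
$Z = - \frac{2}{13} \approx -0.15385$
$J = -2 + \left(- \frac{2}{13} + \sqrt{13}\right)^{2}$ ($J = -2 + \left(\sqrt{13} - \frac{2}{13}\right)^{2} = -2 + \left(- \frac{2}{13} + \sqrt{13}\right)^{2} \approx 9.9143$)
$J + P{\left(10 - -26,-67 \right)} = \left(\frac{1863}{169} - \frac{4 \sqrt{13}}{13}\right) - 82 = - \frac{11995}{169} - \frac{4 \sqrt{13}}{13}$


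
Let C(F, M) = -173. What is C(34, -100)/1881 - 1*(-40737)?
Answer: 76626124/1881 ≈ 40737.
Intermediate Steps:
C(34, -100)/1881 - 1*(-40737) = -173/1881 - 1*(-40737) = -173*1/1881 + 40737 = -173/1881 + 40737 = 76626124/1881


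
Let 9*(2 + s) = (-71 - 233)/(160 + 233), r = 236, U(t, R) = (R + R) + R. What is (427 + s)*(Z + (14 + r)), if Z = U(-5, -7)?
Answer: 344168909/3537 ≈ 97305.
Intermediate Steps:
U(t, R) = 3*R (U(t, R) = 2*R + R = 3*R)
s = -7378/3537 (s = -2 + ((-71 - 233)/(160 + 233))/9 = -2 + (-304/393)/9 = -2 + (-304*1/393)/9 = -2 + (⅑)*(-304/393) = -2 - 304/3537 = -7378/3537 ≈ -2.0859)
Z = -21 (Z = 3*(-7) = -21)
(427 + s)*(Z + (14 + r)) = (427 - 7378/3537)*(-21 + (14 + 236)) = 1502921*(-21 + 250)/3537 = (1502921/3537)*229 = 344168909/3537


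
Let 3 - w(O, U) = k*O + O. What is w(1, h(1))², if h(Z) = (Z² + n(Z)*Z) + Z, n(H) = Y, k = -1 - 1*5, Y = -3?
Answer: 64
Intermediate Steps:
k = -6 (k = -1 - 5 = -6)
n(H) = -3
h(Z) = Z² - 2*Z (h(Z) = (Z² - 3*Z) + Z = Z² - 2*Z)
w(O, U) = 3 + 5*O (w(O, U) = 3 - (-6*O + O) = 3 - (-5)*O = 3 + 5*O)
w(1, h(1))² = (3 + 5*1)² = (3 + 5)² = 8² = 64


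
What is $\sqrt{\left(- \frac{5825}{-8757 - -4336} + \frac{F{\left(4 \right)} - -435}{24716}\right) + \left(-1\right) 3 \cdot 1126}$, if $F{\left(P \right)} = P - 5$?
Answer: $\frac{i \sqrt{10079183930657174446}}{54634718} \approx 58.109 i$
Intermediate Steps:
$F{\left(P \right)} = -5 + P$ ($F{\left(P \right)} = P - 5 = -5 + P$)
$\sqrt{\left(- \frac{5825}{-8757 - -4336} + \frac{F{\left(4 \right)} - -435}{24716}\right) + \left(-1\right) 3 \cdot 1126} = \sqrt{\left(- \frac{5825}{-8757 - -4336} + \frac{\left(-5 + 4\right) - -435}{24716}\right) + \left(-1\right) 3 \cdot 1126} = \sqrt{\left(- \frac{5825}{-8757 + 4336} + \left(-1 + 435\right) \frac{1}{24716}\right) - 3378} = \sqrt{\left(- \frac{5825}{-4421} + 434 \cdot \frac{1}{24716}\right) - 3378} = \sqrt{\left(\left(-5825\right) \left(- \frac{1}{4421}\right) + \frac{217}{12358}\right) - 3378} = \sqrt{\left(\frac{5825}{4421} + \frac{217}{12358}\right) - 3378} = \sqrt{\frac{72944707}{54634718} - 3378} = \sqrt{- \frac{184483132697}{54634718}} = \frac{i \sqrt{10079183930657174446}}{54634718}$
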